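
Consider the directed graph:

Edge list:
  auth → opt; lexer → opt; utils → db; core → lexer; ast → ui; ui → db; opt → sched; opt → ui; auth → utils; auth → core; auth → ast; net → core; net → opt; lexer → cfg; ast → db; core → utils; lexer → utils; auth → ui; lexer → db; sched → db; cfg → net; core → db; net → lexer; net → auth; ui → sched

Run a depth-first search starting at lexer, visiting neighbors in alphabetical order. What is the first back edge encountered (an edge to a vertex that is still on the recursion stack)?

core→lexer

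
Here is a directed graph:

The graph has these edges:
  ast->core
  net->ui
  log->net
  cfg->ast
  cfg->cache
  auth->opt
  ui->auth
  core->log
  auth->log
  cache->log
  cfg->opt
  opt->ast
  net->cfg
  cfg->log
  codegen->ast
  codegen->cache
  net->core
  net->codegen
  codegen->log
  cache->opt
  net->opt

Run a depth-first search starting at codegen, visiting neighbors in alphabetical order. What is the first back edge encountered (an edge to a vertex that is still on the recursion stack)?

cfg→ast

DFS from codegen (visiting neighbors in alphabetical order); mark gray on enter, black on exit:
codegen gray
  ast gray
    core gray
      log gray
        net gray
          cfg gray
            cfg→ast: ast is gray → back edge
First back edge: cfg → ast.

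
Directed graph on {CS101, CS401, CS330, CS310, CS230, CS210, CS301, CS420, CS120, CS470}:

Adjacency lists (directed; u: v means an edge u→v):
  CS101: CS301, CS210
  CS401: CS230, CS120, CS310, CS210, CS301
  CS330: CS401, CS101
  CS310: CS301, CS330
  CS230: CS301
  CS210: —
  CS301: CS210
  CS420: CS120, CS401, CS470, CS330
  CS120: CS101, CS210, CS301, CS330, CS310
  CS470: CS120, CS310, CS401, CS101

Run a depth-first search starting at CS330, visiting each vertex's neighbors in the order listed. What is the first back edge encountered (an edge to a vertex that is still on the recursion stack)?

CS120->CS330

DFS from CS330 (visiting each vertex's neighbors in the order listed); mark gray on enter, black on exit:
CS330 gray
  CS401 gray
    CS230 gray
      CS301 gray
        CS210 gray
        CS210 black
      CS301 black
    CS230 black
    CS120 gray
      CS101 gray
        CS101→CS301: CS301 black — skip
        CS101→CS210: CS210 black — skip
      CS101 black
      CS120→CS210: CS210 black — skip
      CS120→CS301: CS301 black — skip
      CS120→CS330: CS330 is gray → back edge
First back edge: CS120 → CS330.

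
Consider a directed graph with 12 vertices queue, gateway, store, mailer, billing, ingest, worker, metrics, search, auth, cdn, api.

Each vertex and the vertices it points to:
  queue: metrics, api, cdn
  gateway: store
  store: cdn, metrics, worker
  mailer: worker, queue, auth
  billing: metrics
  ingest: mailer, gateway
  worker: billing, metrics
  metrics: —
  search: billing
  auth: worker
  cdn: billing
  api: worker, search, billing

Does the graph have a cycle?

DFS with white/gray/black marking, starting from queue:
queue gray
  metrics gray
  metrics black
  api gray
    worker gray
      billing gray
        billing→metrics: metrics black — skip
      billing black
      worker→metrics: metrics black — skip
    worker black
    search gray
      search→billing: billing black — skip
    search black
    api→billing: billing black — skip
  api black
  cdn gray
    cdn→billing: billing black — skip
  cdn black
queue black
gateway gray
  store gray
    store→cdn: cdn black — skip
    store→metrics: metrics black — skip
    store→worker: worker black — skip
  store black
gateway black
mailer gray
  mailer→worker: worker black — skip
  mailer→queue: queue black — skip
  auth gray
    auth→worker: worker black — skip
  auth black
mailer black
ingest gray
  ingest→mailer: mailer black — skip
  ingest→gateway: gateway black — skip
ingest black
Every edge goes to a white or black vertex — no back edge, so the graph is acyclic.

No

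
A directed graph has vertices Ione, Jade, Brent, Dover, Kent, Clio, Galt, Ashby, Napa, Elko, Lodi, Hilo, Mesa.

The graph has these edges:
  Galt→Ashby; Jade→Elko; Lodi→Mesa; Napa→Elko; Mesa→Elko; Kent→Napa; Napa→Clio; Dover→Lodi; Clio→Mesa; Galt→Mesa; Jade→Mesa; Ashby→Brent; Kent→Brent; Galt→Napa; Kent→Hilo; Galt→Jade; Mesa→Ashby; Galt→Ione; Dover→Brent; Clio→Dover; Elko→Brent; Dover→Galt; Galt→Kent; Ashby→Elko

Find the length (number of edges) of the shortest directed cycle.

4

For each vertex v, BFS finds the shortest path from v back to v.
The shortest such closed walk is Dover → Galt → Napa → Clio → Dover, length 4.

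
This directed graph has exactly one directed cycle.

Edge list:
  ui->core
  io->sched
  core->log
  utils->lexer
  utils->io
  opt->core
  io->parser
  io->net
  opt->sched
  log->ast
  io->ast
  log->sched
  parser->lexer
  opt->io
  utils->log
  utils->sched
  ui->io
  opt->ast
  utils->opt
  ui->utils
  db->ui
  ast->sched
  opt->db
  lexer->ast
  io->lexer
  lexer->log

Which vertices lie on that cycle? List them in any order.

db, ui, opt, utils

DFS with gray/black marking from ui:
ui gray
  io gray
    ast gray
      sched gray
      sched black
    ast black
    net gray
    net black
    parser gray
      lexer gray
        lexer→ast: ast black — skip
        log gray
          log→sched: sched black — skip
          log→ast: ast black — skip
        log black
      lexer black
    parser black
    io→sched: sched black — skip
    io→lexer: lexer black — skip
  io black
  core gray
    core→log: log black — skip
  core black
  utils gray
    opt gray
      opt→ast: ast black — skip
      opt→core: core black — skip
      opt→io: io black — skip
      opt→sched: sched black — skip
      db gray
        db→ui: ui is gray → back edge
Back edge closes the cycle ui → utils → opt → db → ui; its vertices are {db, ui, opt, utils}.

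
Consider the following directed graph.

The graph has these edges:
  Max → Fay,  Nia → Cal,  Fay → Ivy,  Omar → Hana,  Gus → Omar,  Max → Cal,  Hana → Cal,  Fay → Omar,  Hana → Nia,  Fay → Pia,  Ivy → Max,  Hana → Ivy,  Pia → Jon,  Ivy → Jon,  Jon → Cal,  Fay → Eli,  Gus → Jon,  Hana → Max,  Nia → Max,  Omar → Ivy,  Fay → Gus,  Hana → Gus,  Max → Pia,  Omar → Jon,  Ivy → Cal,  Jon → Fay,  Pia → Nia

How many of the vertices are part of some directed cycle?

9

A vertex is on a directed cycle iff it belongs to a strongly connected component of size ≥ 2 (or has a self-loop).
The vertices on cycles are {Fay, Gus, Ivy, Jon, Max, Nia, Pia, Hana, Omar} — 9 in total.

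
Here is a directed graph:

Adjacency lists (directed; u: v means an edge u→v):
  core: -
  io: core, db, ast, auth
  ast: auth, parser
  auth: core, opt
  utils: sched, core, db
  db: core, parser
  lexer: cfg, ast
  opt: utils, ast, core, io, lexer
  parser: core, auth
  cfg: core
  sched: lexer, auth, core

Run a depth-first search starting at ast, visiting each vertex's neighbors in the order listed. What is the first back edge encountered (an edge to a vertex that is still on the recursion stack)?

DFS from ast (visiting each vertex's neighbors in the order listed); mark gray on enter, black on exit:
ast gray
  auth gray
    core gray
    core black
    opt gray
      utils gray
        sched gray
          lexer gray
            cfg gray
              cfg→core: core black — skip
            cfg black
            lexer→ast: ast is gray → back edge
First back edge: lexer → ast.

lexer->ast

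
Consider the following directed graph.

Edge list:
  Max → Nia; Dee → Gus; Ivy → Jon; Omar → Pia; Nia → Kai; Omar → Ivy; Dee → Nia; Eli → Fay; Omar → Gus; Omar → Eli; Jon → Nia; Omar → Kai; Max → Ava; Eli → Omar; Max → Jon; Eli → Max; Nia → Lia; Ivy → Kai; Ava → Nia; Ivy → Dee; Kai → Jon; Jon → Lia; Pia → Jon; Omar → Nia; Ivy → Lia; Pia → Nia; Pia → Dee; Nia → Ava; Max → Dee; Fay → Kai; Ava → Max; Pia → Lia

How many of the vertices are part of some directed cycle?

8

A vertex is on a directed cycle iff it belongs to a strongly connected component of size ≥ 2 (or has a self-loop).
The vertices on cycles are {Ava, Dee, Eli, Jon, Kai, Max, Nia, Omar} — 8 in total.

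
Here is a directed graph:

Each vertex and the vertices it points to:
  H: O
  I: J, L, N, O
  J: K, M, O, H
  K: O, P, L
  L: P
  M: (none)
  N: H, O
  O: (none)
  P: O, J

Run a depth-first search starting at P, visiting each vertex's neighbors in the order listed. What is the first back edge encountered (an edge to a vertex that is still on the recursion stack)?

DFS from P (visiting each vertex's neighbors in the order listed); mark gray on enter, black on exit:
P gray
  O gray
  O black
  J gray
    K gray
      K→O: O black — skip
      K→P: P is gray → back edge
First back edge: K → P.

K→P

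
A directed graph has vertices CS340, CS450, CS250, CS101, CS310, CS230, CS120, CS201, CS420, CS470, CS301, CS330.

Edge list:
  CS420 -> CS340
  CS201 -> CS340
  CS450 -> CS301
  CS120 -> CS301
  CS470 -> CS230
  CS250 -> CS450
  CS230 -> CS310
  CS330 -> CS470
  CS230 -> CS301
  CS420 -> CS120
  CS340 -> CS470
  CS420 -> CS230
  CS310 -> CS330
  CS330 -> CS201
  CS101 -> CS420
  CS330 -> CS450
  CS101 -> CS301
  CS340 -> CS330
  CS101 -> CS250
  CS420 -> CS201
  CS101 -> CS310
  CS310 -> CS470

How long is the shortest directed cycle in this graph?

For each vertex v, BFS finds the shortest path from v back to v.
The shortest such closed walk is CS340 → CS330 → CS201 → CS340, length 3.

3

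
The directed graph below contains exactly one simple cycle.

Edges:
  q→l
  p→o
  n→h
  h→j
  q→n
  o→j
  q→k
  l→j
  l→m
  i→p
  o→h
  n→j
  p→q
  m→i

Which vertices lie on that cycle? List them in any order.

DFS with gray/black marking from p:
p gray
  q gray
    n gray
      j gray
      j black
      h gray
        h→j: j black — skip
      h black
    n black
    k gray
    k black
    l gray
      l→j: j black — skip
      m gray
        i gray
          i→p: p is gray → back edge
Back edge closes the cycle p → q → l → m → i → p; its vertices are {i, l, m, p, q}.

i, l, m, p, q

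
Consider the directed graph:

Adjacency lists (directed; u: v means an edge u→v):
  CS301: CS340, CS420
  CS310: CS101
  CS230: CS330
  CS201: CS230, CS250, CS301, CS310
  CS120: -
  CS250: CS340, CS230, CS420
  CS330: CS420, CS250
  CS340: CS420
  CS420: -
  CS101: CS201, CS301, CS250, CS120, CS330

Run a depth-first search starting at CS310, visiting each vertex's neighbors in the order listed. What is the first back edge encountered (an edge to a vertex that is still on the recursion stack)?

CS250->CS230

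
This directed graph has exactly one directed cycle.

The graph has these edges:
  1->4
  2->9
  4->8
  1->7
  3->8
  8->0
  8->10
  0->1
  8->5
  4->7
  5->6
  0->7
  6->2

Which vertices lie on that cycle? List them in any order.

DFS with gray/black marking from 8:
8 gray
  10 gray
  10 black
  5 gray
    6 gray
      2 gray
        9 gray
        9 black
      2 black
    6 black
  5 black
  0 gray
    1 gray
      7 gray
      7 black
      4 gray
        4→7: 7 black — skip
        4→8: 8 is gray → back edge
Back edge closes the cycle 8 → 0 → 1 → 4 → 8; its vertices are {0, 1, 4, 8}.

0, 1, 4, 8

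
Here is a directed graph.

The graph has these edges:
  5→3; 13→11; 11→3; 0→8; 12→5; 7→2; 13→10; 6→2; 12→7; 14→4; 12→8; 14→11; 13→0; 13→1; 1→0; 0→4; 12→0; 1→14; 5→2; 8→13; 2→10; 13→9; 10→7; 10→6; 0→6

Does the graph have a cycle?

DFS with white/gray/black marking, starting from 0:
0 gray
  4 gray
  4 black
  6 gray
    2 gray
      10 gray
        10→6: 6 is gray → back edge
Back edge found, so a cycle exists: 6 → 2 → 10 → 6.

Yes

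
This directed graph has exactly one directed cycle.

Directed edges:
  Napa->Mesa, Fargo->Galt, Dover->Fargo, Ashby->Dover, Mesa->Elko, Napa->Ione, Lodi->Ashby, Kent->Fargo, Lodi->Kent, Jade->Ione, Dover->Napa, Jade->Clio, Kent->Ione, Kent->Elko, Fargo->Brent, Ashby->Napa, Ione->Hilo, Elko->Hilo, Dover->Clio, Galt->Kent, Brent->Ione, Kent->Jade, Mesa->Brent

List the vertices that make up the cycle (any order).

Galt, Kent, Fargo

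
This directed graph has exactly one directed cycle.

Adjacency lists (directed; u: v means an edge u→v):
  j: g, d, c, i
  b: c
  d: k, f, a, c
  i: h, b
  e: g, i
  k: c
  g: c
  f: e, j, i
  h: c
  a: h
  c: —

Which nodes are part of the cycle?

d, f, j

DFS with gray/black marking from j:
j gray
  g gray
    c gray
    c black
  g black
  d gray
    k gray
      k→c: c black — skip
    k black
    f gray
      e gray
        e→g: g black — skip
        i gray
          h gray
            h→c: c black — skip
          h black
          b gray
            b→c: c black — skip
          b black
        i black
      e black
      f→j: j is gray → back edge
Back edge closes the cycle j → d → f → j; its vertices are {d, f, j}.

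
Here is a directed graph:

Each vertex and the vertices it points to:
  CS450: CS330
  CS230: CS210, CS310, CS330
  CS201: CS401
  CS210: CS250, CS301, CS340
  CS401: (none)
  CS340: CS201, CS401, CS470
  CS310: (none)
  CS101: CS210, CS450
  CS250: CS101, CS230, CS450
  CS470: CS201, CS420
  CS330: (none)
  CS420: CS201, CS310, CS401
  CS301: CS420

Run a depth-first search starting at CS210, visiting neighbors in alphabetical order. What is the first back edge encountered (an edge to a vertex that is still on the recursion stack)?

CS101->CS210

DFS from CS210 (visiting neighbors in alphabetical order); mark gray on enter, black on exit:
CS210 gray
  CS250 gray
    CS101 gray
      CS101→CS210: CS210 is gray → back edge
First back edge: CS101 → CS210.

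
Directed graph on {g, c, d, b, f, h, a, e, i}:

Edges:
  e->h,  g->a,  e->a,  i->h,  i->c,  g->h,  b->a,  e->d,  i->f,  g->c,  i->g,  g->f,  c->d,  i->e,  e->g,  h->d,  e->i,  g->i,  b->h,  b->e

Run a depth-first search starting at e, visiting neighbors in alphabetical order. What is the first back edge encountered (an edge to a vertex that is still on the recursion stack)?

DFS from e (visiting neighbors in alphabetical order); mark gray on enter, black on exit:
e gray
  a gray
  a black
  d gray
  d black
  g gray
    g→a: a black — skip
    c gray
      c→d: d black — skip
    c black
    f gray
    f black
    h gray
      h→d: d black — skip
    h black
    i gray
      i→c: c black — skip
      i→e: e is gray → back edge
First back edge: i → e.

i->e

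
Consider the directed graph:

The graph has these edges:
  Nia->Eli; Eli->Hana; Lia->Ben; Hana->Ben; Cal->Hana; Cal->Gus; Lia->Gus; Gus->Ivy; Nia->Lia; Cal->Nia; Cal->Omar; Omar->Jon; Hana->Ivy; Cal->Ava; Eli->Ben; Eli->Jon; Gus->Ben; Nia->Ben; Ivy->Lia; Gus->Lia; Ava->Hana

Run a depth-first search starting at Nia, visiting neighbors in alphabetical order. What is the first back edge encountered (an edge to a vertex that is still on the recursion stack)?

Gus->Ivy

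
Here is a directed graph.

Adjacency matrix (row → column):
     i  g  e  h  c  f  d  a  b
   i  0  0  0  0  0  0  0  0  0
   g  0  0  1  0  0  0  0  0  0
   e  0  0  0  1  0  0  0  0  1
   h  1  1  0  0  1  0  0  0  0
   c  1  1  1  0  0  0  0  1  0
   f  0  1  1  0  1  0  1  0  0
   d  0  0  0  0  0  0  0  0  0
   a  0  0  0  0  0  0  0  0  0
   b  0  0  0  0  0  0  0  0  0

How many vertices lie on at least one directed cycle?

4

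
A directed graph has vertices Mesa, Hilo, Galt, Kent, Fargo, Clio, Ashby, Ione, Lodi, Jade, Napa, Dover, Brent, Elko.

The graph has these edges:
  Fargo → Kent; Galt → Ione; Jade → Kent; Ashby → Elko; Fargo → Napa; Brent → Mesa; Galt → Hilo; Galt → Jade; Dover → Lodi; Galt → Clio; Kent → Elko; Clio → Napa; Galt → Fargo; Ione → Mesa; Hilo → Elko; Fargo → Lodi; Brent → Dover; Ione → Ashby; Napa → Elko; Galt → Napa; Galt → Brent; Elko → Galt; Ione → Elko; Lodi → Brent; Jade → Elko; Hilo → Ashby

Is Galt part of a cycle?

Galt is on a cycle iff Galt can reach itself via ≥1 edge.
Galt → Ione → Elko → Galt — yes.

Yes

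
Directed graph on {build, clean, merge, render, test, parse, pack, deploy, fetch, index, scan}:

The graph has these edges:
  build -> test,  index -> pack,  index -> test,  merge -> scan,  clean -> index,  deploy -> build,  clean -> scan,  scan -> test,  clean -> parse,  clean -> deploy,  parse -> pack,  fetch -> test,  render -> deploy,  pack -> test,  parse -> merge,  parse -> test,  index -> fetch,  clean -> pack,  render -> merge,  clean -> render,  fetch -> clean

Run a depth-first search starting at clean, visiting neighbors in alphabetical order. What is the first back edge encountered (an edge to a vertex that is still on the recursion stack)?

fetch->clean

DFS from clean (visiting neighbors in alphabetical order); mark gray on enter, black on exit:
clean gray
  deploy gray
    build gray
      test gray
      test black
    build black
  deploy black
  index gray
    fetch gray
      fetch→clean: clean is gray → back edge
First back edge: fetch → clean.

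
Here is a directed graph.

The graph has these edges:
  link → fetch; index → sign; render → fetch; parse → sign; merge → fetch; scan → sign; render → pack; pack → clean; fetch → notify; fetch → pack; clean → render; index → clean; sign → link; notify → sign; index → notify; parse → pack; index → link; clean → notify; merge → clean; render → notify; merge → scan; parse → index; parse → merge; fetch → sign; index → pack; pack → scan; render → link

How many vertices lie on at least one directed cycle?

8

A vertex is on a directed cycle iff it belongs to a strongly connected component of size ≥ 2 (or has a self-loop).
The vertices on cycles are {link, pack, scan, sign, clean, fetch, notify, render} — 8 in total.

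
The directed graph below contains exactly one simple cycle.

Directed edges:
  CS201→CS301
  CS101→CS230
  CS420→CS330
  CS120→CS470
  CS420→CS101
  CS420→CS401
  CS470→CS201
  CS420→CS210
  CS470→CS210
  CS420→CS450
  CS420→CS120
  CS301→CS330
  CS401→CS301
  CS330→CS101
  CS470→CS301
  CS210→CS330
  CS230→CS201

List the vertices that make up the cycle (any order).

DFS with gray/black marking from CS101:
CS101 gray
  CS230 gray
    CS201 gray
      CS301 gray
        CS330 gray
          CS330→CS101: CS101 is gray → back edge
Back edge closes the cycle CS101 → CS230 → CS201 → CS301 → CS330 → CS101; its vertices are {CS101, CS201, CS230, CS301, CS330}.

CS101, CS201, CS230, CS301, CS330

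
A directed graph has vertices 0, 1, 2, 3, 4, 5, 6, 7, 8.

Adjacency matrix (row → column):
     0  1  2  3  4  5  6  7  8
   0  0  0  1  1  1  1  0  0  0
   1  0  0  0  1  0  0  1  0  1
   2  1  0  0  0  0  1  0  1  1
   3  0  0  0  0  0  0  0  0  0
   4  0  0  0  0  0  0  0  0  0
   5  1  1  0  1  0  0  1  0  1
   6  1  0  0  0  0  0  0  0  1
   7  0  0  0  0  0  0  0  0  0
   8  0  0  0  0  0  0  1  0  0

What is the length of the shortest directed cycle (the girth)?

For each vertex v, BFS finds the shortest path from v back to v.
The shortest such closed walk is 2 → 0 → 2, length 2.

2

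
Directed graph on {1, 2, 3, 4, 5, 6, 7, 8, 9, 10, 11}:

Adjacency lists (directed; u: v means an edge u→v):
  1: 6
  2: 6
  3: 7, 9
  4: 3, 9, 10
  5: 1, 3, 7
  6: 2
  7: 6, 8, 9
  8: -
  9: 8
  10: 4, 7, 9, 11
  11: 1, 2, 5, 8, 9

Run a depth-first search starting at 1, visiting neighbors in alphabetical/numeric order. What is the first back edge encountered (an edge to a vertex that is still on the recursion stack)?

2→6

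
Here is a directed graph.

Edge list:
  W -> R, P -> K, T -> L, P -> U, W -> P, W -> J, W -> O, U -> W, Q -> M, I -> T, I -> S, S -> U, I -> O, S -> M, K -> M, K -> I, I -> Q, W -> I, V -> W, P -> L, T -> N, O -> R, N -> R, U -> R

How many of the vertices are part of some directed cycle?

A vertex is on a directed cycle iff it belongs to a strongly connected component of size ≥ 2 (or has a self-loop).
The vertices on cycles are {I, K, P, S, U, W} — 6 in total.

6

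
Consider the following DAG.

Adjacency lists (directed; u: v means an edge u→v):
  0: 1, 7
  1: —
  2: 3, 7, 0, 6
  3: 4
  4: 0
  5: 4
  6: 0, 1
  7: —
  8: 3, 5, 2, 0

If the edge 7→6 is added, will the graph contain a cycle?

Adding 7→6 creates a cycle iff 6 can already reach 7.
Path from 6: 6 → 0 → 7.
So 6 → … → 7 → 6 is a cycle.

Yes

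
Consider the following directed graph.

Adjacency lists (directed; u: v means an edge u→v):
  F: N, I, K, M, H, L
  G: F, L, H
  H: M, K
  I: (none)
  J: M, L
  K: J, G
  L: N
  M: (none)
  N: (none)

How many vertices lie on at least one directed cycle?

4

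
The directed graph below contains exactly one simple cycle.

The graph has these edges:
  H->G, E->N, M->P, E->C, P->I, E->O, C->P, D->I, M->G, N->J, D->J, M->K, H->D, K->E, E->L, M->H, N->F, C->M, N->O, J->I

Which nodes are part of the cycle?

DFS with gray/black marking from C:
C gray
  P gray
    I gray
    I black
  P black
  M gray
    G gray
    G black
    K gray
      E gray
        E→C: C is gray → back edge
Back edge closes the cycle C → M → K → E → C; its vertices are {C, E, K, M}.

C, E, K, M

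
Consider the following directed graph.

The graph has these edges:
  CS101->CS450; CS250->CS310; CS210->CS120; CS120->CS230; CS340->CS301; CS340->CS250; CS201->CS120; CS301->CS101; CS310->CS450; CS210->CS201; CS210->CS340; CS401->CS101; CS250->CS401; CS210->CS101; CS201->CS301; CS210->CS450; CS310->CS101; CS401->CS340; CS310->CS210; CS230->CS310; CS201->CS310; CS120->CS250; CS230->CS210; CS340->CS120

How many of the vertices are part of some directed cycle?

A vertex is on a directed cycle iff it belongs to a strongly connected component of size ≥ 2 (or has a self-loop).
The vertices on cycles are {CS120, CS201, CS210, CS230, CS250, CS310, CS340, CS401} — 8 in total.

8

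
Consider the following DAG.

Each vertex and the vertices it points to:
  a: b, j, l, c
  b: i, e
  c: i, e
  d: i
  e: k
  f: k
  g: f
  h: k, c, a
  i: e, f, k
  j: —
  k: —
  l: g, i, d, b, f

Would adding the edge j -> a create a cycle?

Yes

Adding j→a creates a cycle iff a can already reach j.
Path from a: a → j.
So a → … → j → a is a cycle.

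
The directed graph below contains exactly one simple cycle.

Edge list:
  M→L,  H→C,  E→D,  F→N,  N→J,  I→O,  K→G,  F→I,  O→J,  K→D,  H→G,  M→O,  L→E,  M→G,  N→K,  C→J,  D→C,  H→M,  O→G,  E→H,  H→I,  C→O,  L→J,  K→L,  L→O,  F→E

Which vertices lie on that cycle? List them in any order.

E, H, L, M

DFS with gray/black marking from E:
E gray
  D gray
    C gray
      J gray
      J black
      O gray
        O→J: J black — skip
        G gray
        G black
      O black
    C black
  D black
  H gray
    H→C: C black — skip
    I gray
      I→O: O black — skip
    I black
    M gray
      M→O: O black — skip
      L gray
        L→E: E is gray → back edge
Back edge closes the cycle E → H → M → L → E; its vertices are {E, H, L, M}.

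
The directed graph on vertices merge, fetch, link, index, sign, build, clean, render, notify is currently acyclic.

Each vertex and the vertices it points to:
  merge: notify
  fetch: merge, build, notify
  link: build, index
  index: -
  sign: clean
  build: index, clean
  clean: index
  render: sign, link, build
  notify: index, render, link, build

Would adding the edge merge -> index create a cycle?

Adding merge→index creates a cycle iff index can already reach merge.
Explore from index: no path reaches merge. The graph stays acyclic.

No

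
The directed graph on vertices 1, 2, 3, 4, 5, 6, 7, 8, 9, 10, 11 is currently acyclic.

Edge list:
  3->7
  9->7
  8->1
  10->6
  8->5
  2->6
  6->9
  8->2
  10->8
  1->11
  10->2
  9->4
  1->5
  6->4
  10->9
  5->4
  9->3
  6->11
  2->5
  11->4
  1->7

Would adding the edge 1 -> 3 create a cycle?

Adding 1→3 creates a cycle iff 3 can already reach 1.
Explore from 3: no path reaches 1. The graph stays acyclic.

No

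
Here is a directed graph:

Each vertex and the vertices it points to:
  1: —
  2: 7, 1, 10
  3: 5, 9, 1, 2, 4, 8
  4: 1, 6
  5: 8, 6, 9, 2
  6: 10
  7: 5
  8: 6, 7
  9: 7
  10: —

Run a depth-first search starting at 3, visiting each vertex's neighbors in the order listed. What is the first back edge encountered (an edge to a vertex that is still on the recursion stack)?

7->5

DFS from 3 (visiting each vertex's neighbors in the order listed); mark gray on enter, black on exit:
3 gray
  5 gray
    8 gray
      6 gray
        10 gray
        10 black
      6 black
      7 gray
        7→5: 5 is gray → back edge
First back edge: 7 → 5.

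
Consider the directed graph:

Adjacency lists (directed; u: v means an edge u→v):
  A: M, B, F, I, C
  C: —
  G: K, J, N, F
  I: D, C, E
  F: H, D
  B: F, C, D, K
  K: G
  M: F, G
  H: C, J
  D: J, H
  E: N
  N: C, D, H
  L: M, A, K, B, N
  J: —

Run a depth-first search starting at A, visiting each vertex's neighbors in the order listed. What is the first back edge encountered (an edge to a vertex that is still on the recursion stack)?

DFS from A (visiting each vertex's neighbors in the order listed); mark gray on enter, black on exit:
A gray
  M gray
    F gray
      H gray
        C gray
        C black
        J gray
        J black
      H black
      D gray
        D→J: J black — skip
        D→H: H black — skip
      D black
    F black
    G gray
      K gray
        K→G: G is gray → back edge
First back edge: K → G.

K->G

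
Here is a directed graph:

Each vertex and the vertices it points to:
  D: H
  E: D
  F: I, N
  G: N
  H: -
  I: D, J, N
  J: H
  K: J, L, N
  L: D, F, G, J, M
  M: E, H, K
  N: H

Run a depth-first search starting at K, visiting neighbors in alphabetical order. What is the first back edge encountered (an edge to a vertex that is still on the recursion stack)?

DFS from K (visiting neighbors in alphabetical order); mark gray on enter, black on exit:
K gray
  J gray
    H gray
    H black
  J black
  L gray
    D gray
      D→H: H black — skip
    D black
    F gray
      I gray
        I→D: D black — skip
        I→J: J black — skip
        N gray
          N→H: H black — skip
        N black
      I black
      F→N: N black — skip
    F black
    G gray
      G→N: N black — skip
    G black
    L→J: J black — skip
    M gray
      E gray
        E→D: D black — skip
      E black
      M→H: H black — skip
      M→K: K is gray → back edge
First back edge: M → K.

M→K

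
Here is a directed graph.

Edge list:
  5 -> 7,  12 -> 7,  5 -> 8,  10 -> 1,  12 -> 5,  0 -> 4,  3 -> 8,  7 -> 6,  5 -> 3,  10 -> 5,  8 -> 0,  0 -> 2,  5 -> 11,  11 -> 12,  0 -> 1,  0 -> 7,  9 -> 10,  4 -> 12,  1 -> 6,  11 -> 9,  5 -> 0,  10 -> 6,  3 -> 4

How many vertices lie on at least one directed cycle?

9

A vertex is on a directed cycle iff it belongs to a strongly connected component of size ≥ 2 (or has a self-loop).
The vertices on cycles are {0, 3, 4, 5, 8, 9, 10, 11, 12} — 9 in total.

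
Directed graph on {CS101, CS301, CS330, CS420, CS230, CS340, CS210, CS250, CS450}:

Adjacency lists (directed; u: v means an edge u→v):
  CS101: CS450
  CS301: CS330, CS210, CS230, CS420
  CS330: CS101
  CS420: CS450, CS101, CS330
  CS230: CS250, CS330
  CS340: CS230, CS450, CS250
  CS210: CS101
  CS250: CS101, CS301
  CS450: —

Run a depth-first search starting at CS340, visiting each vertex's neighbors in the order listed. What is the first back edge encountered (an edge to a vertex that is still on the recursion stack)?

DFS from CS340 (visiting each vertex's neighbors in the order listed); mark gray on enter, black on exit:
CS340 gray
  CS230 gray
    CS250 gray
      CS101 gray
        CS450 gray
        CS450 black
      CS101 black
      CS301 gray
        CS330 gray
          CS330→CS101: CS101 black — skip
        CS330 black
        CS210 gray
          CS210→CS101: CS101 black — skip
        CS210 black
        CS301→CS230: CS230 is gray → back edge
First back edge: CS301 → CS230.

CS301→CS230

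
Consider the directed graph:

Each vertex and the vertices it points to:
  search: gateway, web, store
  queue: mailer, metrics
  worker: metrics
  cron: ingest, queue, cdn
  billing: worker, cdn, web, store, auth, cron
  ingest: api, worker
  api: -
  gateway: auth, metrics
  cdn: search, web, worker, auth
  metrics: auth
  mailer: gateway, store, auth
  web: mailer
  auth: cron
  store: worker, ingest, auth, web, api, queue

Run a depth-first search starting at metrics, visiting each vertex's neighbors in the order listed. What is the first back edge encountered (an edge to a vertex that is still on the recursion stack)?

DFS from metrics (visiting each vertex's neighbors in the order listed); mark gray on enter, black on exit:
metrics gray
  auth gray
    cron gray
      ingest gray
        api gray
        api black
        worker gray
          worker→metrics: metrics is gray → back edge
First back edge: worker → metrics.

worker->metrics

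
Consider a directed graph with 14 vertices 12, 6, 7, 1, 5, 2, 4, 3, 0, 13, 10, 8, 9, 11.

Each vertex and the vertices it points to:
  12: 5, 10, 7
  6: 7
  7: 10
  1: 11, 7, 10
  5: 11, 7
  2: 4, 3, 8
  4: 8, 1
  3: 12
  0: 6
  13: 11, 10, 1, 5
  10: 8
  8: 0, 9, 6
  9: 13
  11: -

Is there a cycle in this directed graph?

Yes

DFS with white/gray/black marking, starting from 12:
12 gray
  5 gray
    11 gray
    11 black
    7 gray
      10 gray
        8 gray
          0 gray
            6 gray
              6→7: 7 is gray → back edge
Back edge found, so a cycle exists: 7 → 10 → 8 → 0 → 6 → 7.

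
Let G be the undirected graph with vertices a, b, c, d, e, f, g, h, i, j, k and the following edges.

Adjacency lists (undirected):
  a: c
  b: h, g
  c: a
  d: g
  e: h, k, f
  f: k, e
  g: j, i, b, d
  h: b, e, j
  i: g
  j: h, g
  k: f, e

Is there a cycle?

DFS, tracking each vertex's parent; an edge to a visited non-parent vertex closes a cycle.
Start from d:
visit d (parent –)
  visit g (parent d)
    visit j (parent g)
      visit h (parent j)
        visit b (parent h)
          b–h: parent, skip
          b–g: g visited and ≠ parent → cycle
Cycle: g – j – h – b – g.

Yes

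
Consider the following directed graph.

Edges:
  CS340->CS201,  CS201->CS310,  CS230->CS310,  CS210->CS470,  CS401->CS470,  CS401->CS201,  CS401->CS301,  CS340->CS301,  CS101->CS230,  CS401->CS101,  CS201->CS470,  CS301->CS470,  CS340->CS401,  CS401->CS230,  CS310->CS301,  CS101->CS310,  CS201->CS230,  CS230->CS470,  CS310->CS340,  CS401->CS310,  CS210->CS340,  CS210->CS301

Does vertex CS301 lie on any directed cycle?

No

CS301 lies on a cycle iff there is a path from CS301 back to itself.
Exploring from CS301, it never reaches itself; equivalently, its strongly connected component is a singleton.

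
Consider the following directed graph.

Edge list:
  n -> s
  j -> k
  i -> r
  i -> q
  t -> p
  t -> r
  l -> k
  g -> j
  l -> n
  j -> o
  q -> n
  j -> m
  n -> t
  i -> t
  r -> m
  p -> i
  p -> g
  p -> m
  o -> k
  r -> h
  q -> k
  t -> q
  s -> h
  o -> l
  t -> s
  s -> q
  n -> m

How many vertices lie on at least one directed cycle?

A vertex is on a directed cycle iff it belongs to a strongly connected component of size ≥ 2 (or has a self-loop).
The vertices on cycles are {g, i, j, l, n, o, p, q, s, t} — 10 in total.

10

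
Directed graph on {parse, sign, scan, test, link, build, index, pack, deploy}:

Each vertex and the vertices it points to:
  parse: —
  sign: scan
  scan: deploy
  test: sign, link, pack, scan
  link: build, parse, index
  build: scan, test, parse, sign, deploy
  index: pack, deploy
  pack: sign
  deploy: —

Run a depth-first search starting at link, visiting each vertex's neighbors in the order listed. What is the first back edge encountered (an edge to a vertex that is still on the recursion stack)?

test→link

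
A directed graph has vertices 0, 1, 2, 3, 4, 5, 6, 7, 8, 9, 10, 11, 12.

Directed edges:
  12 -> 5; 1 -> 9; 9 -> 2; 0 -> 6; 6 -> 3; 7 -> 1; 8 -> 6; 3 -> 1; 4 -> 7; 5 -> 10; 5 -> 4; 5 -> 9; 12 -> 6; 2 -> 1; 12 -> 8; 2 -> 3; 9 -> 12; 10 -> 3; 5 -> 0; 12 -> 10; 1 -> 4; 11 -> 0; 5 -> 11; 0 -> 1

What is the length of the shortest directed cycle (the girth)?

3

For each vertex v, BFS finds the shortest path from v back to v.
The shortest such closed walk is 9 → 2 → 1 → 9, length 3.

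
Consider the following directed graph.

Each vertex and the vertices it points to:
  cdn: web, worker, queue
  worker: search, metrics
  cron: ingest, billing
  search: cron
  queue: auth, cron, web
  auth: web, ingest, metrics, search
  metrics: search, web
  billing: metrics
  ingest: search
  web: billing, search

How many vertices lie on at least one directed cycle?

A vertex is on a directed cycle iff it belongs to a strongly connected component of size ≥ 2 (or has a self-loop).
The vertices on cycles are {web, cron, ingest, search, billing, metrics} — 6 in total.

6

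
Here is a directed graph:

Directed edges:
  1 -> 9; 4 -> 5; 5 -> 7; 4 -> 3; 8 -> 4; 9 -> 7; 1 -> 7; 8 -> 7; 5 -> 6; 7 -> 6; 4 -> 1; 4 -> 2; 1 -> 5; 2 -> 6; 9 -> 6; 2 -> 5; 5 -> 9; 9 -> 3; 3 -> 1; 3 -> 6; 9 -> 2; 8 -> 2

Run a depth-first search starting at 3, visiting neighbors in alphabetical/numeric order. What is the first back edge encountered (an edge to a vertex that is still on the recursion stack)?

DFS from 3 (visiting neighbors in alphabetical/numeric order); mark gray on enter, black on exit:
3 gray
  1 gray
    5 gray
      6 gray
      6 black
      7 gray
        7→6: 6 black — skip
      7 black
      9 gray
        2 gray
          2→5: 5 is gray → back edge
First back edge: 2 → 5.

2→5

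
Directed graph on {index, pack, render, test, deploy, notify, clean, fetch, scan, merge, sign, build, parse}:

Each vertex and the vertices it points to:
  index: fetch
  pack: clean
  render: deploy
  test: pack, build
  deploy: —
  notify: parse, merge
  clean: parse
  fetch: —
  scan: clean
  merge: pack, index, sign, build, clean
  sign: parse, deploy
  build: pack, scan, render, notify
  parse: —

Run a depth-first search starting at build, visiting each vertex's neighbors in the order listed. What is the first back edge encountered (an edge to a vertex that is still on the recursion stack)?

merge→build

DFS from build (visiting each vertex's neighbors in the order listed); mark gray on enter, black on exit:
build gray
  pack gray
    clean gray
      parse gray
      parse black
    clean black
  pack black
  scan gray
    scan→clean: clean black — skip
  scan black
  render gray
    deploy gray
    deploy black
  render black
  notify gray
    notify→parse: parse black — skip
    merge gray
      merge→pack: pack black — skip
      index gray
        fetch gray
        fetch black
      index black
      sign gray
        sign→parse: parse black — skip
        sign→deploy: deploy black — skip
      sign black
      merge→build: build is gray → back edge
First back edge: merge → build.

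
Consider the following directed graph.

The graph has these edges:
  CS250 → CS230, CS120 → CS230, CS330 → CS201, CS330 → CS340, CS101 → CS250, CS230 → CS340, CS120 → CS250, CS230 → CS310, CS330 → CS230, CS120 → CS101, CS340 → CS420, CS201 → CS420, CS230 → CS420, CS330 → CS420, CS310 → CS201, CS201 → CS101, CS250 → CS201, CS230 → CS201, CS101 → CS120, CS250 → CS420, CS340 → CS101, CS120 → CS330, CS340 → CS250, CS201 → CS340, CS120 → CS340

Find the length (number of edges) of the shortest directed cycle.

For each vertex v, BFS finds the shortest path from v back to v.
The shortest such closed walk is CS120 → CS101 → CS120, length 2.

2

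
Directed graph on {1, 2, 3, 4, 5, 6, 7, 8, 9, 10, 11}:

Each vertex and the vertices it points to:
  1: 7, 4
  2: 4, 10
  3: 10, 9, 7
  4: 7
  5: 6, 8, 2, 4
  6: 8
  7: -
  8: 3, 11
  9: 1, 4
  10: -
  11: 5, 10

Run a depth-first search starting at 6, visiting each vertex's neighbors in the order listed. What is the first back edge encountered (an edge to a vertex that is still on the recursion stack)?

DFS from 6 (visiting each vertex's neighbors in the order listed); mark gray on enter, black on exit:
6 gray
  8 gray
    3 gray
      10 gray
      10 black
      9 gray
        1 gray
          7 gray
          7 black
          4 gray
            4→7: 7 black — skip
          4 black
        1 black
        9→4: 4 black — skip
      9 black
      3→7: 7 black — skip
    3 black
    11 gray
      5 gray
        5→6: 6 is gray → back edge
First back edge: 5 → 6.

5→6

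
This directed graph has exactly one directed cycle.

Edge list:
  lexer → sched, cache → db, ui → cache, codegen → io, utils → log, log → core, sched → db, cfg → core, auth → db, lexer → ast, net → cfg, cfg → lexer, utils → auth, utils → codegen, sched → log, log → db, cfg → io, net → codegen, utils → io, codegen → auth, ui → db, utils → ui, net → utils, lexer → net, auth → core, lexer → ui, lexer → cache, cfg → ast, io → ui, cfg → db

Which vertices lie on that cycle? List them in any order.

cfg, net, lexer

DFS with gray/black marking from cfg:
cfg gray
  db gray
  db black
  core gray
  core black
  lexer gray
    net gray
      utils gray
        codegen gray
          io gray
            ui gray
              ui→db: db black — skip
              cache gray
                cache→db: db black — skip
              cache black
            ui black
          io black
          auth gray
            auth→core: core black — skip
            auth→db: db black — skip
          auth black
        codegen black
        utils→ui: ui black — skip
        log gray
          log→core: core black — skip
          log→db: db black — skip
        log black
        utils→io: io black — skip
        utils→auth: auth black — skip
      utils black
      net→codegen: codegen black — skip
      net→cfg: cfg is gray → back edge
Back edge closes the cycle cfg → lexer → net → cfg; its vertices are {cfg, net, lexer}.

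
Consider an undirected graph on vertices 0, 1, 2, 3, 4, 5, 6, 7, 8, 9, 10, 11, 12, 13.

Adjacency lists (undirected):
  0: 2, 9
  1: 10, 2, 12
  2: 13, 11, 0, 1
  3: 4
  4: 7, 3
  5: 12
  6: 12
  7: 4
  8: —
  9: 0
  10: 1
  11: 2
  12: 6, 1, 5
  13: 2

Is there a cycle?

No

DFS, tracking each vertex's parent; an edge to a visited non-parent vertex closes a cycle.
Start from 11:
visit 11 (parent –)
  visit 2 (parent 11)
    visit 13 (parent 2)
      13–2: parent, skip
    2–11: parent, skip
    visit 0 (parent 2)
      0–2: parent, skip
      visit 9 (parent 0)
        9–0: parent, skip
    visit 1 (parent 2)
      visit 10 (parent 1)
        10–1: parent, skip
      1–2: parent, skip
      visit 12 (parent 1)
        visit 6 (parent 12)
          6–12: parent, skip
        12–1: parent, skip
        visit 5 (parent 12)
          5–12: parent, skip
visit 3 (parent –)
  visit 4 (parent 3)
    visit 7 (parent 4)
      7–4: parent, skip
    4–3: parent, skip
visit 8 (parent –)
No non-parent visited neighbor found — the graph is a forest.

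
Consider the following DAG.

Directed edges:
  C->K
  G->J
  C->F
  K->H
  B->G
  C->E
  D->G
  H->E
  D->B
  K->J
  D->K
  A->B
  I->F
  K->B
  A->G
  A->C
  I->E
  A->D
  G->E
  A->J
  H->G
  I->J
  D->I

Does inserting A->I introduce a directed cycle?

Adding A→I creates a cycle iff I can already reach A.
Explore from I: no path reaches A. The graph stays acyclic.

No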